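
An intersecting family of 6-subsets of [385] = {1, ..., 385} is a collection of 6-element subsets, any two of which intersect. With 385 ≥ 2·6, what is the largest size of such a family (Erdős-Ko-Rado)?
max |F| = C(384, 5) = 67782984576

The Erdős-Ko-Rado theorem states: for n ≥ 2k, an intersecting family of k-subsets of an n-element set has size at most C(n − 1, k − 1), with equality for 'star' families {A ⊆ [n] : |A| = k, i ∈ A} (fix an element i). For n = 385, k = 6: C(384, 5) = 67782984576.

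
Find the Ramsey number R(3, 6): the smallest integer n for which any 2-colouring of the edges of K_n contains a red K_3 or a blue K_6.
R(3, 6) = 18

Lower bound: an explicit 2-colouring of K_{17} (typically a Paley-type or other structured construction) avoids a red K_3 and a blue K_6, showing R(3, 6) > 17.
Upper bound: the simple Erdős–Szekeres recurrence only gives R(3, 6) ≤ 20; the tight bound R(3, 6) ≤ 18 requires a sharper case analysis (or computer search) of 2-colourings of K_{18}.
Hence R(3, 6) = 18.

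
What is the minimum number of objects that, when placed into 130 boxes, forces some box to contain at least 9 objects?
n = (9 − 1)·130 + 1 = 1041

By the generalised pigeonhole principle, to guarantee some box contains ≥ r objects we need more than (r − 1) · k objects total. Threshold: n = (r − 1) · k + 1. With r = 9 and k = 130: n = 8 · 130 + 1 = 1040 + 1 = 1041. For n = 1040 = 8 · 130, we can put exactly 8 objects in every box, avoiding 9 in any single one — so 1041 is tight.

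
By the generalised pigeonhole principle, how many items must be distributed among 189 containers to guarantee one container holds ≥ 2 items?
n = (2 − 1)·189 + 1 = 190

By the generalised pigeonhole principle, to guarantee some box contains ≥ r objects we need more than (r − 1) · k objects total. Threshold: n = (r − 1) · k + 1. With r = 2 and k = 189: n = 1 · 189 + 1 = 189 + 1 = 190. For n = 189 = 1 · 189, we can put exactly 1 objects in every box, avoiding 2 in any single one — so 190 is tight.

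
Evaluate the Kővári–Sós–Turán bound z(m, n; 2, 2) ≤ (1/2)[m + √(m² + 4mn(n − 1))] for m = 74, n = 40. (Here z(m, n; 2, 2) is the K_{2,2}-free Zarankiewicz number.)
z(74, 40; 2, 2) ≤ (1/2)[74 + √(74² + 4·74·40·39)] = (1/2)[74 + √467236] = 378.7733

Kővári–Sós–Turán: let r_1, ..., r_74 be the row sums and z = Σ r_i the total number of 1s. Each pair of columns can share at most one row with both entries 1 (else a 2×2 all-ones block appears), so Σ_i C(r_i, 2) ≤ C(40, 2) = 780. By convexity Σ_i C(r_i, 2) ≥ 74·C(z/74, 2) = z(z − 74)/(2·74), giving z² − 74z − 74·40·39 ≤ 0 and hence z ≤ (1/2)[74 + √(5476 + 4·115440)] = (1/2)[74 + √467236] ≈ (1/2)(74 + 683.5466) = 378.7733.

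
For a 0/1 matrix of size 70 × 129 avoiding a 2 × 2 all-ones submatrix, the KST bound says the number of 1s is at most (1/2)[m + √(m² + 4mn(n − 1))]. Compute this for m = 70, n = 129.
z(70, 129; 2, 2) ≤ (1/2)[70 + √(70² + 4·70·129·128)] = (1/2)[70 + √4628260] = 1110.6696

Kővári–Sós–Turán: let r_1, ..., r_70 be the row sums and z = Σ r_i the total number of 1s. Each pair of columns can share at most one row with both entries 1 (else a 2×2 all-ones block appears), so Σ_i C(r_i, 2) ≤ C(129, 2) = 8256. By convexity Σ_i C(r_i, 2) ≥ 70·C(z/70, 2) = z(z − 70)/(2·70), giving z² − 70z − 70·129·128 ≤ 0 and hence z ≤ (1/2)[70 + √(4900 + 4·1155840)] = (1/2)[70 + √4628260] ≈ (1/2)(70 + 2151.3391) = 1110.6696.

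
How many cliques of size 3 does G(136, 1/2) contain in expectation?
E[# K_3] = C(136, 3) · (1/2)^C(3, 2) = 410040 / 2^3 = 51255

For each 3-subset S of vertices (there are C(136, 3) = 410040 such S), let X_S = 1 if S induces a K_3 (all C(3, 2) = 3 edges present). Then P(X_S = 1) = (1/2)^3 = 1/8. By linearity of expectation, E[# K_3] = C(136, 3) · (1/2)^3 = 410040 / 8 = 51255.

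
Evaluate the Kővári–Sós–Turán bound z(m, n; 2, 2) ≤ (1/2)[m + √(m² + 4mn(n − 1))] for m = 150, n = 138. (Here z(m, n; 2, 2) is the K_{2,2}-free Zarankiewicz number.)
z(150, 138; 2, 2) ≤ (1/2)[150 + √(150² + 4·150·138·137)] = (1/2)[150 + √11366100] = 1760.6824

Kővári–Sós–Turán: let r_1, ..., r_150 be the row sums and z = Σ r_i the total number of 1s. Each pair of columns can share at most one row with both entries 1 (else a 2×2 all-ones block appears), so Σ_i C(r_i, 2) ≤ C(138, 2) = 9453. By convexity Σ_i C(r_i, 2) ≥ 150·C(z/150, 2) = z(z − 150)/(2·150), giving z² − 150z − 150·138·137 ≤ 0 and hence z ≤ (1/2)[150 + √(22500 + 4·2835900)] = (1/2)[150 + √11366100] ≈ (1/2)(150 + 3371.3647) = 1760.6824.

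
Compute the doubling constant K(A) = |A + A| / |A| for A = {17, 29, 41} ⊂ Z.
K = |A + A| / |A| = 5/3

Enumerate A + A = {a + b : a, b ∈ A}. With |A| = 3, there are |A|^2 = 9 ordered sum pairs; collecting distinct values, A + A = {34, 46, 58, 70, 82}, so |A + A| = 5. Thus K = 5/3. Here |A + A| = 2|A| − 1 = 5, the minimum possible — so K = 5/3 is minimal, which holds iff A is an arithmetic progression.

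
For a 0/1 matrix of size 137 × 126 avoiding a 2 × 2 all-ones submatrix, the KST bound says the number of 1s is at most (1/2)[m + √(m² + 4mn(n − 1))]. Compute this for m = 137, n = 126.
z(137, 126; 2, 2) ≤ (1/2)[137 + √(137² + 4·137·126·125)] = (1/2)[137 + √8649769] = 1539.0245

Kővári–Sós–Turán: let r_1, ..., r_137 be the row sums and z = Σ r_i the total number of 1s. Each pair of columns can share at most one row with both entries 1 (else a 2×2 all-ones block appears), so Σ_i C(r_i, 2) ≤ C(126, 2) = 7875. By convexity Σ_i C(r_i, 2) ≥ 137·C(z/137, 2) = z(z − 137)/(2·137), giving z² − 137z − 137·126·125 ≤ 0 and hence z ≤ (1/2)[137 + √(18769 + 4·2157750)] = (1/2)[137 + √8649769] ≈ (1/2)(137 + 2941.049) = 1539.0245.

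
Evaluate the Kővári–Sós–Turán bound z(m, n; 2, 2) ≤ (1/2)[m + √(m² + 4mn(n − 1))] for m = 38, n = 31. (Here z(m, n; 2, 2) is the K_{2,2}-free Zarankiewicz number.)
z(38, 31; 2, 2) ≤ (1/2)[38 + √(38² + 4·38·31·30)] = (1/2)[38 + √142804] = 207.9471

Kővári–Sós–Turán: let r_1, ..., r_38 be the row sums and z = Σ r_i the total number of 1s. Each pair of columns can share at most one row with both entries 1 (else a 2×2 all-ones block appears), so Σ_i C(r_i, 2) ≤ C(31, 2) = 465. By convexity Σ_i C(r_i, 2) ≥ 38·C(z/38, 2) = z(z − 38)/(2·38), giving z² − 38z − 38·31·30 ≤ 0 and hence z ≤ (1/2)[38 + √(1444 + 4·35340)] = (1/2)[38 + √142804] ≈ (1/2)(38 + 377.8942) = 207.9471.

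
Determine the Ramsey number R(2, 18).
R(2, 18) = 18

R(2, k) = k for all k ≥ 2: in a 2-colouring of K_k, either some edge is red (a red K_2) or all edges are blue (a blue K_k). And K_{17} coloured all-blue has no blue K_18, so R(2, 18) > 17. Hence R(2, 18) = 18.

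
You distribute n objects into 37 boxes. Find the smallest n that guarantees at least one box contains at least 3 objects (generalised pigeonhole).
n = (3 − 1)·37 + 1 = 75

By the generalised pigeonhole principle, to guarantee some box contains ≥ r objects we need more than (r − 1) · k objects total. Threshold: n = (r − 1) · k + 1. With r = 3 and k = 37: n = 2 · 37 + 1 = 74 + 1 = 75. For n = 74 = 2 · 37, we can put exactly 2 objects in every box, avoiding 3 in any single one — so 75 is tight.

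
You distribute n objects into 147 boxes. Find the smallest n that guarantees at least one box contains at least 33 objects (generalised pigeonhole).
n = (33 − 1)·147 + 1 = 4705

By the generalised pigeonhole principle, to guarantee some box contains ≥ r objects we need more than (r − 1) · k objects total. Threshold: n = (r − 1) · k + 1. With r = 33 and k = 147: n = 32 · 147 + 1 = 4704 + 1 = 4705. For n = 4704 = 32 · 147, we can put exactly 32 objects in every box, avoiding 33 in any single one — so 4705 is tight.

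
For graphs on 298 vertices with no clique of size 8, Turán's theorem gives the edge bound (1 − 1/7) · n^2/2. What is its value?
Turán density bound = (6/7) · 298^2/2 = 266412/7 ≈ 38058.8571

Turán's theorem: ex(n, K_{r+1}) is achieved by the complete r-partite Turán graph T(n, r) with parts as balanced as possible, and is at most (1 − 1/r) · n^2/2. For r = 7, n = 298: the density bound is (6/7) · 88804/2 = 266412/7 ≈ 38058.8571. The integer-valued extremum is e(T(298, 7)) = 38058, which is strictly less than the density bound 266412/7 since 7 ∤ 298 (the parts of T(298, 7) cannot all be equal).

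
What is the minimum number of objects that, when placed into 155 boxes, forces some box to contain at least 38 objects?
n = (38 − 1)·155 + 1 = 5736

By the generalised pigeonhole principle, to guarantee some box contains ≥ r objects we need more than (r − 1) · k objects total. Threshold: n = (r − 1) · k + 1. With r = 38 and k = 155: n = 37 · 155 + 1 = 5735 + 1 = 5736. For n = 5735 = 37 · 155, we can put exactly 37 objects in every box, avoiding 38 in any single one — so 5736 is tight.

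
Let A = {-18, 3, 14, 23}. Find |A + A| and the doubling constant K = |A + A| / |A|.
K = |A + A| / |A| = 10/4 = 5/2

Enumerate A + A = {a + b : a, b ∈ A}. With |A| = 4, there are |A|^2 = 16 ordered sum pairs; collecting distinct values, A + A = {-36, -15, -4, 5, 6, 17, 26, 28, 37, 46}, so |A + A| = 10. Thus K = 10/4 = 5/2. For comparison, the minimum possible |A + A| over all 4-element sets is 2·4 − 1 = 7 (so min K = 7/4), attained only by arithmetic progressions.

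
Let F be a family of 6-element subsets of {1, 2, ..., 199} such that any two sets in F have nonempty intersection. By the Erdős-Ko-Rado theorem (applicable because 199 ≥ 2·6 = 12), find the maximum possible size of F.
max |F| = C(198, 5) = 2410141734

Erdős-Ko-Rado (1961): when n ≥ 2k, max |F| = C(n−1, k−1). The bound is attained by the star {A : i ∈ A} for any fixed i ∈ [n]. Here C(199−1, 6−1) = C(198, 5) = 2410141734.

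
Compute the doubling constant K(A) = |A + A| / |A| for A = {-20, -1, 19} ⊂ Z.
K = |A + A| / |A| = 6/3 = 2

Enumerate A + A = {a + b : a, b ∈ A}. With |A| = 3, there are |A|^2 = 9 ordered sum pairs; collecting distinct values, A + A = {-40, -21, -2, -1, 18, 38}, so |A + A| = 6. Thus K = 6/3 = 2. For comparison, the minimum possible |A + A| over all 3-element sets is 2·3 − 1 = 5 (so min K = 5/3), attained only by arithmetic progressions.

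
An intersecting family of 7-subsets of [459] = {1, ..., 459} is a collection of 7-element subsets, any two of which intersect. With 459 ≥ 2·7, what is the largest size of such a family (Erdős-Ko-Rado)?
max |F| = C(458, 6) = 12404506066498

The Erdős-Ko-Rado theorem states: for n ≥ 2k, an intersecting family of k-subsets of an n-element set has size at most C(n − 1, k − 1), with equality for 'star' families {A ⊆ [n] : |A| = k, i ∈ A} (fix an element i). For n = 459, k = 7: C(458, 6) = 12404506066498.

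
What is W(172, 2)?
W(172, 2) = 172 + 1 = 173

A 2-term AP is any pair of integers, so a monochromatic 2-AP exists iff some colour is used at least twice. With 172 colours, the colouring i ↦ i on {1, ..., 172} uses each colour once, avoiding any monochromatic pair, so W(172, 2) > 172. For {1, ..., 173}, pigeonhole forces two integers of the same colour, which form a monochromatic 2-AP. Hence W(172, 2) = 173.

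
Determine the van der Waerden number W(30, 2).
W(30, 2) = 30 + 1 = 31

A 2-term AP is any pair of integers, so a monochromatic 2-AP exists iff some colour is used at least twice. With 30 colours, the colouring i ↦ i on {1, ..., 30} uses each colour once, avoiding any monochromatic pair, so W(30, 2) > 30. For {1, ..., 31}, pigeonhole forces two integers of the same colour, which form a monochromatic 2-AP. Hence W(30, 2) = 31.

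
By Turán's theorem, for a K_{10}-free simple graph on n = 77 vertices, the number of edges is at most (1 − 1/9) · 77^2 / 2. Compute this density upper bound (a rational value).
Turán density bound = (8/9) · 77^2/2 = 23716/9 ≈ 2635.1111

Turán's theorem: ex(n, K_{r+1}) is achieved by the complete r-partite Turán graph T(n, r) with parts as balanced as possible, and is at most (1 − 1/r) · n^2/2. For r = 9, n = 77: the density bound is (8/9) · 5929/2 = 23716/9 ≈ 2635.1111. The integer-valued extremum is e(T(77, 9)) = 2634, which is strictly less than the density bound 23716/9 since 9 ∤ 77 (the parts of T(77, 9) cannot all be equal).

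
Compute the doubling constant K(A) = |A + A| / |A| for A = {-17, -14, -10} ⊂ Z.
K = |A + A| / |A| = 6/3 = 2

Enumerate A + A = {a + b : a, b ∈ A}. With |A| = 3, there are |A|^2 = 9 ordered sum pairs; collecting distinct values, A + A = {-34, -31, -28, -27, -24, -20}, so |A + A| = 6. Thus K = 6/3 = 2. For comparison, the minimum possible |A + A| over all 3-element sets is 2·3 − 1 = 5 (so min K = 5/3), attained only by arithmetic progressions.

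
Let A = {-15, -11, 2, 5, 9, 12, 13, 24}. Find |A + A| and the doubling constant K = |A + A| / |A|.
K = |A + A| / |A| = 31/8

Enumerate A + A = {a + b : a, b ∈ A}. With |A| = 8, there are |A|^2 = 64 ordered sum pairs; collecting distinct values, A + A = {-30, -26, -22, -13, -10, -9, -6, -3, -2, 1, 2, 4, 7, 9, 10, 11, 13, 14, 15, 17, 18, 21, 22, 24, 25, 26, 29, 33, 36, 37, 48}, so |A + A| = 31. Thus K = 31/8. For comparison, the minimum possible |A + A| over all 8-element sets is 2·8 − 1 = 15 (so min K = 15/8), attained only by arithmetic progressions.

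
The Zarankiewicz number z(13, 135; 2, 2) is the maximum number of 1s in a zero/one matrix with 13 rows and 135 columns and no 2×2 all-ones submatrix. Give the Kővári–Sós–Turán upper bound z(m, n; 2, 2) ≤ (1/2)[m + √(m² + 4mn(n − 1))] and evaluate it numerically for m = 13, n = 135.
z(13, 135; 2, 2) ≤ (1/2)[13 + √(13² + 4·13·135·134)] = (1/2)[13 + √940849] = 491.4869

Kővári–Sós–Turán: let r_1, ..., r_13 be the row sums and z = Σ r_i the total number of 1s. Each pair of columns can share at most one row with both entries 1 (else a 2×2 all-ones block appears), so Σ_i C(r_i, 2) ≤ C(135, 2) = 9045. By convexity Σ_i C(r_i, 2) ≥ 13·C(z/13, 2) = z(z − 13)/(2·13), giving z² − 13z − 13·135·134 ≤ 0 and hence z ≤ (1/2)[13 + √(169 + 4·235170)] = (1/2)[13 + √940849] ≈ (1/2)(13 + 969.9737) = 491.4869.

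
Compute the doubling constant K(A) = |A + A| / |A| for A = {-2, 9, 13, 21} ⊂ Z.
K = |A + A| / |A| = 10/4 = 5/2

Enumerate A + A = {a + b : a, b ∈ A}. With |A| = 4, there are |A|^2 = 16 ordered sum pairs; collecting distinct values, A + A = {-4, 7, 11, 18, 19, 22, 26, 30, 34, 42}, so |A + A| = 10. Thus K = 10/4 = 5/2. For comparison, the minimum possible |A + A| over all 4-element sets is 2·4 − 1 = 7 (so min K = 7/4), attained only by arithmetic progressions.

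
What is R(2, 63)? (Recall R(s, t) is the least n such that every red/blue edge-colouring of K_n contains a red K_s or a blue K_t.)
R(2, 63) = 63

R(2, k) = k for all k ≥ 2: in a 2-colouring of K_k, either some edge is red (a red K_2) or all edges are blue (a blue K_k). And K_{62} coloured all-blue has no blue K_63, so R(2, 63) > 62. Hence R(2, 63) = 63.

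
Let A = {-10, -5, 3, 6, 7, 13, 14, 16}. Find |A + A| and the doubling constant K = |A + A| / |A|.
K = |A + A| / |A| = 32/8 = 4

Enumerate A + A = {a + b : a, b ∈ A}. With |A| = 8, there are |A|^2 = 64 ordered sum pairs; collecting distinct values, A + A = {-20, -15, -10, -7, -4, -3, -2, 1, 2, 3, 4, 6, 8, 9, 10, 11, 12, 13, 14, 16, 17, 19, 20, 21, 22, 23, 26, 27, 28, 29, 30, 32}, so |A + A| = 32. Thus K = 32/8 = 4. For comparison, the minimum possible |A + A| over all 8-element sets is 2·8 − 1 = 15 (so min K = 15/8), attained only by arithmetic progressions.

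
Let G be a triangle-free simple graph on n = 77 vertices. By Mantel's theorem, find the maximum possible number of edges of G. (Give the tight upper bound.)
ex(77, K_3) = ⌊77^2/4⌋ = 1482

Mantel (1907): a triangle-free graph on n vertices has at most ⌊n^2/4⌋ edges, with equality for the complete bipartite graph K_{⌊n/2⌋, ⌈n/2⌉}. For n = 77: ⌊77^2/4⌋ = ⌊5929/4⌋ = 1482. The extremal graph is K_{38, 39}, which has 38·39 = 1482 edges.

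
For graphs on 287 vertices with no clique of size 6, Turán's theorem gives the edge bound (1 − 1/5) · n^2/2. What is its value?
Turán density bound = (4/5) · 287^2/2 = 164738/5 ≈ 32947.6

Turán's theorem: ex(n, K_{r+1}) is achieved by the complete r-partite Turán graph T(n, r) with parts as balanced as possible, and is at most (1 − 1/r) · n^2/2. For r = 5, n = 287: the density bound is (4/5) · 82369/2 = 164738/5 ≈ 32947.6. The integer-valued extremum is e(T(287, 5)) = 32947, which is strictly less than the density bound 164738/5 since 5 ∤ 287 (the parts of T(287, 5) cannot all be equal).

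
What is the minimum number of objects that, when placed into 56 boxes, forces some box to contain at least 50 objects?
n = (50 − 1)·56 + 1 = 2745

By the generalised pigeonhole principle, to guarantee some box contains ≥ r objects we need more than (r − 1) · k objects total. Threshold: n = (r − 1) · k + 1. With r = 50 and k = 56: n = 49 · 56 + 1 = 2744 + 1 = 2745. For n = 2744 = 49 · 56, we can put exactly 49 objects in every box, avoiding 50 in any single one — so 2745 is tight.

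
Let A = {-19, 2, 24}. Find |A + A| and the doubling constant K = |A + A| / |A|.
K = |A + A| / |A| = 6/3 = 2

Enumerate A + A = {a + b : a, b ∈ A}. With |A| = 3, there are |A|^2 = 9 ordered sum pairs; collecting distinct values, A + A = {-38, -17, 4, 5, 26, 48}, so |A + A| = 6. Thus K = 6/3 = 2. For comparison, the minimum possible |A + A| over all 3-element sets is 2·3 − 1 = 5 (so min K = 5/3), attained only by arithmetic progressions.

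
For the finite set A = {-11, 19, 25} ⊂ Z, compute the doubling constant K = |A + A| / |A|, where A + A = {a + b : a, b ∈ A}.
K = |A + A| / |A| = 6/3 = 2

Enumerate A + A = {a + b : a, b ∈ A}. With |A| = 3, there are |A|^2 = 9 ordered sum pairs; collecting distinct values, A + A = {-22, 8, 14, 38, 44, 50}, so |A + A| = 6. Thus K = 6/3 = 2. For comparison, the minimum possible |A + A| over all 3-element sets is 2·3 − 1 = 5 (so min K = 5/3), attained only by arithmetic progressions.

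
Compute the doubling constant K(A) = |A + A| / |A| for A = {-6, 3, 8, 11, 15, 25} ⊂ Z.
K = |A + A| / |A| = 20/6 = 10/3

Enumerate A + A = {a + b : a, b ∈ A}. With |A| = 6, there are |A|^2 = 36 ordered sum pairs; collecting distinct values, A + A = {-12, -3, 2, 5, 6, 9, 11, 14, 16, 18, 19, 22, 23, 26, 28, 30, 33, 36, 40, 50}, so |A + A| = 20. Thus K = 20/6 = 10/3. For comparison, the minimum possible |A + A| over all 6-element sets is 2·6 − 1 = 11 (so min K = 11/6), attained only by arithmetic progressions.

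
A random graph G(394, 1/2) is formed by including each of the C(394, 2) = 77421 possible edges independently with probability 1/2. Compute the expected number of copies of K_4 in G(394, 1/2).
E[# K_4] = C(394, 4) · (1/2)^C(4, 2) = 988872626 / 2^6 = 494436313/32 = 15451134.78125

For each 4-subset S of vertices (there are C(394, 4) = 988872626 such S), let X_S = 1 if S induces a K_4 (all C(4, 2) = 6 edges present). Then P(X_S = 1) = (1/2)^6 = 1/64. By linearity of expectation, E[# K_4] = C(394, 4) · (1/2)^6 = 988872626 / 64 = 494436313/32 = 15451134.78125.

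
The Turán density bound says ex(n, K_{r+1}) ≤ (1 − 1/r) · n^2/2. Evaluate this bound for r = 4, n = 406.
Turán density bound = (3/4) · 406^2/2 = 123627/2 ≈ 61813.5

Turán's theorem: ex(n, K_{r+1}) is achieved by the complete r-partite Turán graph T(n, r) with parts as balanced as possible, and is at most (1 − 1/r) · n^2/2. For r = 4, n = 406: the density bound is (3/4) · 164836/2 = 123627/2 ≈ 61813.5. The integer-valued extremum is e(T(406, 4)) = 61813, which is strictly less than the density bound 123627/2 since 4 ∤ 406 (the parts of T(406, 4) cannot all be equal).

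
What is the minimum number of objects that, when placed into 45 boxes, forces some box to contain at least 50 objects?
n = (50 − 1)·45 + 1 = 2206

By the generalised pigeonhole principle, to guarantee some box contains ≥ r objects we need more than (r − 1) · k objects total. Threshold: n = (r − 1) · k + 1. With r = 50 and k = 45: n = 49 · 45 + 1 = 2205 + 1 = 2206. For n = 2205 = 49 · 45, we can put exactly 49 objects in every box, avoiding 50 in any single one — so 2206 is tight.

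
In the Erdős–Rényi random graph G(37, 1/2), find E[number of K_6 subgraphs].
E[# K_6] = C(37, 6) · (1/2)^C(6, 2) = 2324784 / 2^15 = 145299/2048 ≈ 70.946777

For each 6-subset S of vertices (there are C(37, 6) = 2324784 such S), let X_S = 1 if S induces a K_6 (all C(6, 2) = 15 edges present). Then P(X_S = 1) = (1/2)^15 = 1/32768. By linearity of expectation, E[# K_6] = C(37, 6) · (1/2)^15 = 2324784 / 32768 = 145299/2048 ≈ 70.946777.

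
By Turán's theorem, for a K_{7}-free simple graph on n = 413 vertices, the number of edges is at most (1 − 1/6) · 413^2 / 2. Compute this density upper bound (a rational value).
Turán density bound = (5/6) · 413^2/2 = 852845/12 ≈ 71070.4167

Turán's theorem: ex(n, K_{r+1}) is achieved by the complete r-partite Turán graph T(n, r) with parts as balanced as possible, and is at most (1 − 1/r) · n^2/2. For r = 6, n = 413: the density bound is (5/6) · 170569/2 = 852845/12 ≈ 71070.4167. The integer-valued extremum is e(T(413, 6)) = 71070, which is strictly less than the density bound 852845/12 since 6 ∤ 413 (the parts of T(413, 6) cannot all be equal).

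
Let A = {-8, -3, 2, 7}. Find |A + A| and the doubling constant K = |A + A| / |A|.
K = |A + A| / |A| = 7/4

Enumerate A + A = {a + b : a, b ∈ A}. With |A| = 4, there are |A|^2 = 16 ordered sum pairs; collecting distinct values, A + A = {-16, -11, -6, -1, 4, 9, 14}, so |A + A| = 7. Thus K = 7/4. Here |A + A| = 2|A| − 1 = 7, the minimum possible — so K = 7/4 is minimal, which holds iff A is an arithmetic progression.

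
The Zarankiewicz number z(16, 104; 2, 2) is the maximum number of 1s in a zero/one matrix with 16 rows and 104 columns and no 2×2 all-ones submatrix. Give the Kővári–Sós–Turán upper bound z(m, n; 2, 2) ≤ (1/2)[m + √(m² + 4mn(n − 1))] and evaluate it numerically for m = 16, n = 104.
z(16, 104; 2, 2) ≤ (1/2)[16 + √(16² + 4·16·104·103)] = (1/2)[16 + √685824] = 422.0725

Kővári–Sós–Turán: let r_1, ..., r_16 be the row sums and z = Σ r_i the total number of 1s. Each pair of columns can share at most one row with both entries 1 (else a 2×2 all-ones block appears), so Σ_i C(r_i, 2) ≤ C(104, 2) = 5356. By convexity Σ_i C(r_i, 2) ≥ 16·C(z/16, 2) = z(z − 16)/(2·16), giving z² − 16z − 16·104·103 ≤ 0 and hence z ≤ (1/2)[16 + √(256 + 4·171392)] = (1/2)[16 + √685824] ≈ (1/2)(16 + 828.1449) = 422.0725.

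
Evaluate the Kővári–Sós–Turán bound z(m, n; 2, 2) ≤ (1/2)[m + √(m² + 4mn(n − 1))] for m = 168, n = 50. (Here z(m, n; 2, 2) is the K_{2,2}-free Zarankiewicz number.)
z(168, 50; 2, 2) ≤ (1/2)[168 + √(168² + 4·168·50·49)] = (1/2)[168 + √1674624] = 731.0363

Kővári–Sós–Turán: let r_1, ..., r_168 be the row sums and z = Σ r_i the total number of 1s. Each pair of columns can share at most one row with both entries 1 (else a 2×2 all-ones block appears), so Σ_i C(r_i, 2) ≤ C(50, 2) = 1225. By convexity Σ_i C(r_i, 2) ≥ 168·C(z/168, 2) = z(z − 168)/(2·168), giving z² − 168z − 168·50·49 ≤ 0 and hence z ≤ (1/2)[168 + √(28224 + 4·411600)] = (1/2)[168 + √1674624] ≈ (1/2)(168 + 1294.0726) = 731.0363.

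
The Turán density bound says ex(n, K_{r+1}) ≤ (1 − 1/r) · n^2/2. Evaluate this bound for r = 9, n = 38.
Turán density bound = (8/9) · 38^2/2 = 5776/9 ≈ 641.7778

Turán's theorem: ex(n, K_{r+1}) is achieved by the complete r-partite Turán graph T(n, r) with parts as balanced as possible, and is at most (1 − 1/r) · n^2/2. For r = 9, n = 38: the density bound is (8/9) · 1444/2 = 5776/9 ≈ 641.7778. The integer-valued extremum is e(T(38, 9)) = 641, which is strictly less than the density bound 5776/9 since 9 ∤ 38 (the parts of T(38, 9) cannot all be equal).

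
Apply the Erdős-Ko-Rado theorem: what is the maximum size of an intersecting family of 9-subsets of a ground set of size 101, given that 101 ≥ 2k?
max |F| = C(100, 8) = 186087894300

Erdős-Ko-Rado (1961): when n ≥ 2k, max |F| = C(n−1, k−1). The bound is attained by the star {A : i ∈ A} for any fixed i ∈ [n]. Here C(101−1, 9−1) = C(100, 8) = 186087894300.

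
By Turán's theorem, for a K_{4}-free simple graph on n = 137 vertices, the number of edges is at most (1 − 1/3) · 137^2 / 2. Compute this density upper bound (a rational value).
Turán density bound = (2/3) · 137^2/2 = 18769/3 ≈ 6256.3333

Turán's theorem: ex(n, K_{r+1}) is achieved by the complete r-partite Turán graph T(n, r) with parts as balanced as possible, and is at most (1 − 1/r) · n^2/2. For r = 3, n = 137: the density bound is (2/3) · 18769/2 = 18769/3 ≈ 6256.3333. The integer-valued extremum is e(T(137, 3)) = 6256, which is strictly less than the density bound 18769/3 since 3 ∤ 137 (the parts of T(137, 3) cannot all be equal).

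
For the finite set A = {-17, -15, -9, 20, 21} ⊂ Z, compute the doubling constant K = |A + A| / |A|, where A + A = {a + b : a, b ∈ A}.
K = |A + A| / |A| = 15/5 = 3

Enumerate A + A = {a + b : a, b ∈ A}. With |A| = 5, there are |A|^2 = 25 ordered sum pairs; collecting distinct values, A + A = {-34, -32, -30, -26, -24, -18, 3, 4, 5, 6, 11, 12, 40, 41, 42}, so |A + A| = 15. Thus K = 15/5 = 3. For comparison, the minimum possible |A + A| over all 5-element sets is 2·5 − 1 = 9 (so min K = 9/5), attained only by arithmetic progressions.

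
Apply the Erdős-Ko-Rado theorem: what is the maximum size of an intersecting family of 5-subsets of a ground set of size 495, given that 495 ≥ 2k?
max |F| = C(494, 4) = 2451372001

Erdős-Ko-Rado (1961): when n ≥ 2k, max |F| = C(n−1, k−1). The bound is attained by the star {A : i ∈ A} for any fixed i ∈ [n]. Here C(495−1, 5−1) = C(494, 4) = 2451372001.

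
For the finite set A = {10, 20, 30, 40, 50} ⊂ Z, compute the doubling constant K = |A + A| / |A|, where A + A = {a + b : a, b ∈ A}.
K = |A + A| / |A| = 9/5

Enumerate A + A = {a + b : a, b ∈ A}. With |A| = 5, there are |A|^2 = 25 ordered sum pairs; collecting distinct values, A + A = {20, 30, 40, 50, 60, 70, 80, 90, 100}, so |A + A| = 9. Thus K = 9/5. Here |A + A| = 2|A| − 1 = 9, the minimum possible — so K = 9/5 is minimal, which holds iff A is an arithmetic progression.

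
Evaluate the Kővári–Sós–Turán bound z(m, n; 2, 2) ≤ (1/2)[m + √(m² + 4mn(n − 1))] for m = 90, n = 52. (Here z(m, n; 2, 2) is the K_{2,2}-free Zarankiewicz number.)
z(90, 52; 2, 2) ≤ (1/2)[90 + √(90² + 4·90·52·51)] = (1/2)[90 + √962820] = 535.617

Kővári–Sós–Turán: let r_1, ..., r_90 be the row sums and z = Σ r_i the total number of 1s. Each pair of columns can share at most one row with both entries 1 (else a 2×2 all-ones block appears), so Σ_i C(r_i, 2) ≤ C(52, 2) = 1326. By convexity Σ_i C(r_i, 2) ≥ 90·C(z/90, 2) = z(z − 90)/(2·90), giving z² − 90z − 90·52·51 ≤ 0 and hence z ≤ (1/2)[90 + √(8100 + 4·238680)] = (1/2)[90 + √962820] ≈ (1/2)(90 + 981.2339) = 535.617.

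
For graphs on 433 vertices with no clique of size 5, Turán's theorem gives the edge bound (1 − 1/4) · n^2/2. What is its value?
Turán density bound = (3/4) · 433^2/2 = 562467/8 ≈ 70308.375

Turán's theorem: ex(n, K_{r+1}) is achieved by the complete r-partite Turán graph T(n, r) with parts as balanced as possible, and is at most (1 − 1/r) · n^2/2. For r = 4, n = 433: the density bound is (3/4) · 187489/2 = 562467/8 ≈ 70308.375. The integer-valued extremum is e(T(433, 4)) = 70308, which is strictly less than the density bound 562467/8 since 4 ∤ 433 (the parts of T(433, 4) cannot all be equal).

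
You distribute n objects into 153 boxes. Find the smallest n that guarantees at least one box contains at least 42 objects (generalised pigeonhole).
n = (42 − 1)·153 + 1 = 6274

By the generalised pigeonhole principle, to guarantee some box contains ≥ r objects we need more than (r − 1) · k objects total. Threshold: n = (r − 1) · k + 1. With r = 42 and k = 153: n = 41 · 153 + 1 = 6273 + 1 = 6274. For n = 6273 = 41 · 153, we can put exactly 41 objects in every box, avoiding 42 in any single one — so 6274 is tight.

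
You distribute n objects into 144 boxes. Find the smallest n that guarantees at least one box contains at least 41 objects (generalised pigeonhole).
n = (41 − 1)·144 + 1 = 5761

By the generalised pigeonhole principle, to guarantee some box contains ≥ r objects we need more than (r − 1) · k objects total. Threshold: n = (r − 1) · k + 1. With r = 41 and k = 144: n = 40 · 144 + 1 = 5760 + 1 = 5761. For n = 5760 = 40 · 144, we can put exactly 40 objects in every box, avoiding 41 in any single one — so 5761 is tight.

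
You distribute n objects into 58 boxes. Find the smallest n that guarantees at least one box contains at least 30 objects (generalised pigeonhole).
n = (30 − 1)·58 + 1 = 1683

By the generalised pigeonhole principle, to guarantee some box contains ≥ r objects we need more than (r − 1) · k objects total. Threshold: n = (r − 1) · k + 1. With r = 30 and k = 58: n = 29 · 58 + 1 = 1682 + 1 = 1683. For n = 1682 = 29 · 58, we can put exactly 29 objects in every box, avoiding 30 in any single one — so 1683 is tight.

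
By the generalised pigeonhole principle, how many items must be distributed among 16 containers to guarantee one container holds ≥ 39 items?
n = (39 − 1)·16 + 1 = 609

By the generalised pigeonhole principle, to guarantee some box contains ≥ r objects we need more than (r − 1) · k objects total. Threshold: n = (r − 1) · k + 1. With r = 39 and k = 16: n = 38 · 16 + 1 = 608 + 1 = 609. For n = 608 = 38 · 16, we can put exactly 38 objects in every box, avoiding 39 in any single one — so 609 is tight.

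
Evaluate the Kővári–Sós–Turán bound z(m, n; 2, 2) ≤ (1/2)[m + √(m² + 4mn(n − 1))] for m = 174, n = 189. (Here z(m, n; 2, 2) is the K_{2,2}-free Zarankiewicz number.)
z(174, 189; 2, 2) ≤ (1/2)[174 + √(174² + 4·174·189·188)] = (1/2)[174 + √24760548] = 2574.9986

Kővári–Sós–Turán: let r_1, ..., r_174 be the row sums and z = Σ r_i the total number of 1s. Each pair of columns can share at most one row with both entries 1 (else a 2×2 all-ones block appears), so Σ_i C(r_i, 2) ≤ C(189, 2) = 17766. By convexity Σ_i C(r_i, 2) ≥ 174·C(z/174, 2) = z(z − 174)/(2·174), giving z² − 174z − 174·189·188 ≤ 0 and hence z ≤ (1/2)[174 + √(30276 + 4·6182568)] = (1/2)[174 + √24760548] ≈ (1/2)(174 + 4975.9972) = 2574.9986.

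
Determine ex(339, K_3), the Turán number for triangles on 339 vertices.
ex(339, K_3) = ⌊339^2/4⌋ = 28730

Mantel (1907): a triangle-free graph on n vertices has at most ⌊n^2/4⌋ edges, with equality for the complete bipartite graph K_{⌊n/2⌋, ⌈n/2⌉}. For n = 339: ⌊339^2/4⌋ = ⌊114921/4⌋ = 28730. The extremal graph is K_{169, 170}, which has 169·170 = 28730 edges.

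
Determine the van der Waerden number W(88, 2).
W(88, 2) = 88 + 1 = 89

A 2-term AP is any pair of integers, so a monochromatic 2-AP exists iff some colour is used at least twice. With 88 colours, the colouring i ↦ i on {1, ..., 88} uses each colour once, avoiding any monochromatic pair, so W(88, 2) > 88. For {1, ..., 89}, pigeonhole forces two integers of the same colour, which form a monochromatic 2-AP. Hence W(88, 2) = 89.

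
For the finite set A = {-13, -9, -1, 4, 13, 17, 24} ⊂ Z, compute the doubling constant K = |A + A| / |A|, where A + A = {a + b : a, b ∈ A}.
K = |A + A| / |A| = 26/7

Enumerate A + A = {a + b : a, b ∈ A}. With |A| = 7, there are |A|^2 = 49 ordered sum pairs; collecting distinct values, A + A = {-26, -22, -18, -14, -10, -9, -5, -2, 0, 3, 4, 8, 11, 12, 15, 16, 17, 21, 23, 26, 28, 30, 34, 37, 41, 48}, so |A + A| = 26. Thus K = 26/7. For comparison, the minimum possible |A + A| over all 7-element sets is 2·7 − 1 = 13 (so min K = 13/7), attained only by arithmetic progressions.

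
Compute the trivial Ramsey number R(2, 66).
R(2, 66) = 66

R(2, k) = k for all k ≥ 2: in a 2-colouring of K_k, either some edge is red (a red K_2) or all edges are blue (a blue K_k). And K_{65} coloured all-blue has no blue K_66, so R(2, 66) > 65. Hence R(2, 66) = 66.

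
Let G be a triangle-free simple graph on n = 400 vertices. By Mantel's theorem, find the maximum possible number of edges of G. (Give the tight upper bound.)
ex(400, K_3) = ⌊400^2/4⌋ = 40000

Mantel (1907): a triangle-free graph on n vertices has at most ⌊n^2/4⌋ edges, with equality for the complete bipartite graph K_{⌊n/2⌋, ⌈n/2⌉}. For n = 400: ⌊400^2/4⌋ = ⌊160000/4⌋ = 40000. The extremal graph is K_{200, 200}, which has 200·200 = 40000 edges.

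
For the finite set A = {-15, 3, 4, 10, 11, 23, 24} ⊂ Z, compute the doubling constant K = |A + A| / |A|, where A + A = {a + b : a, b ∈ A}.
K = |A + A| / |A| = 24/7

Enumerate A + A = {a + b : a, b ∈ A}. With |A| = 7, there are |A|^2 = 49 ordered sum pairs; collecting distinct values, A + A = {-30, -12, -11, -5, -4, 6, 7, 8, 9, 13, 14, 15, 20, 21, 22, 26, 27, 28, 33, 34, 35, 46, 47, 48}, so |A + A| = 24. Thus K = 24/7. For comparison, the minimum possible |A + A| over all 7-element sets is 2·7 − 1 = 13 (so min K = 13/7), attained only by arithmetic progressions.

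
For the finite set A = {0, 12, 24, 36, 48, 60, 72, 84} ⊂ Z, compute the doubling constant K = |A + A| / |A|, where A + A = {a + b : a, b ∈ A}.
K = |A + A| / |A| = 15/8

Enumerate A + A = {a + b : a, b ∈ A}. With |A| = 8, there are |A|^2 = 64 ordered sum pairs; collecting distinct values, A + A = {0, 12, 24, 36, 48, 60, 72, 84, 96, 108, 120, 132, 144, 156, 168}, so |A + A| = 15. Thus K = 15/8. Here |A + A| = 2|A| − 1 = 15, the minimum possible — so K = 15/8 is minimal, which holds iff A is an arithmetic progression.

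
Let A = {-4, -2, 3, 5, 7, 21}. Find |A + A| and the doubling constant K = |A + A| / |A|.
K = |A + A| / |A| = 18/6 = 3

Enumerate A + A = {a + b : a, b ∈ A}. With |A| = 6, there are |A|^2 = 36 ordered sum pairs; collecting distinct values, A + A = {-8, -6, -4, -1, 1, 3, 5, 6, 8, 10, 12, 14, 17, 19, 24, 26, 28, 42}, so |A + A| = 18. Thus K = 18/6 = 3. For comparison, the minimum possible |A + A| over all 6-element sets is 2·6 − 1 = 11 (so min K = 11/6), attained only by arithmetic progressions.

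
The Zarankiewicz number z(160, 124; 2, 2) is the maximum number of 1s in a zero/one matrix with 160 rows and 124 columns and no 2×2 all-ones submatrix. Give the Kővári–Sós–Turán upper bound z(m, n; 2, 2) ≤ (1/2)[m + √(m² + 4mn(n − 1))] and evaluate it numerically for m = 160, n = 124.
z(160, 124; 2, 2) ≤ (1/2)[160 + √(160² + 4·160·124·123)] = (1/2)[160 + √9786880] = 1644.1995

Kővári–Sós–Turán: let r_1, ..., r_160 be the row sums and z = Σ r_i the total number of 1s. Each pair of columns can share at most one row with both entries 1 (else a 2×2 all-ones block appears), so Σ_i C(r_i, 2) ≤ C(124, 2) = 7626. By convexity Σ_i C(r_i, 2) ≥ 160·C(z/160, 2) = z(z − 160)/(2·160), giving z² − 160z − 160·124·123 ≤ 0 and hence z ≤ (1/2)[160 + √(25600 + 4·2440320)] = (1/2)[160 + √9786880] ≈ (1/2)(160 + 3128.399) = 1644.1995.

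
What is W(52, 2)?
W(52, 2) = 52 + 1 = 53

A 2-term AP is any pair of integers, so a monochromatic 2-AP exists iff some colour is used at least twice. With 52 colours, the colouring i ↦ i on {1, ..., 52} uses each colour once, avoiding any monochromatic pair, so W(52, 2) > 52. For {1, ..., 53}, pigeonhole forces two integers of the same colour, which form a monochromatic 2-AP. Hence W(52, 2) = 53.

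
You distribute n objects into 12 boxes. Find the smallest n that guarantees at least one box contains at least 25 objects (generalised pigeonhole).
n = (25 − 1)·12 + 1 = 289

By the generalised pigeonhole principle, to guarantee some box contains ≥ r objects we need more than (r − 1) · k objects total. Threshold: n = (r − 1) · k + 1. With r = 25 and k = 12: n = 24 · 12 + 1 = 288 + 1 = 289. For n = 288 = 24 · 12, we can put exactly 24 objects in every box, avoiding 25 in any single one — so 289 is tight.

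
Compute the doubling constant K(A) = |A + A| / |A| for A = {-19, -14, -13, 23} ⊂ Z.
K = |A + A| / |A| = 10/4 = 5/2

Enumerate A + A = {a + b : a, b ∈ A}. With |A| = 4, there are |A|^2 = 16 ordered sum pairs; collecting distinct values, A + A = {-38, -33, -32, -28, -27, -26, 4, 9, 10, 46}, so |A + A| = 10. Thus K = 10/4 = 5/2. For comparison, the minimum possible |A + A| over all 4-element sets is 2·4 − 1 = 7 (so min K = 7/4), attained only by arithmetic progressions.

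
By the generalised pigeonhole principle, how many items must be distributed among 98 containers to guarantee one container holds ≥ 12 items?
n = (12 − 1)·98 + 1 = 1079

By the generalised pigeonhole principle, to guarantee some box contains ≥ r objects we need more than (r − 1) · k objects total. Threshold: n = (r − 1) · k + 1. With r = 12 and k = 98: n = 11 · 98 + 1 = 1078 + 1 = 1079. For n = 1078 = 11 · 98, we can put exactly 11 objects in every box, avoiding 12 in any single one — so 1079 is tight.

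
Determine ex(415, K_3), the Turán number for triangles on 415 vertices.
ex(415, K_3) = ⌊415^2/4⌋ = 43056

Mantel (1907): a triangle-free graph on n vertices has at most ⌊n^2/4⌋ edges, with equality for the complete bipartite graph K_{⌊n/2⌋, ⌈n/2⌉}. For n = 415: ⌊415^2/4⌋ = ⌊172225/4⌋ = 43056. The extremal graph is K_{207, 208}, which has 207·208 = 43056 edges.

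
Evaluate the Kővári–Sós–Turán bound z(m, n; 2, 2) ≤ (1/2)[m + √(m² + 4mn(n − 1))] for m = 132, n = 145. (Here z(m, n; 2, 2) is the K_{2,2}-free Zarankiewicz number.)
z(132, 145; 2, 2) ≤ (1/2)[132 + √(132² + 4·132·145·144)] = (1/2)[132 + √11042064] = 1727.4801

Kővári–Sós–Turán: let r_1, ..., r_132 be the row sums and z = Σ r_i the total number of 1s. Each pair of columns can share at most one row with both entries 1 (else a 2×2 all-ones block appears), so Σ_i C(r_i, 2) ≤ C(145, 2) = 10440. By convexity Σ_i C(r_i, 2) ≥ 132·C(z/132, 2) = z(z − 132)/(2·132), giving z² − 132z − 132·145·144 ≤ 0 and hence z ≤ (1/2)[132 + √(17424 + 4·2756160)] = (1/2)[132 + √11042064] ≈ (1/2)(132 + 3322.9601) = 1727.4801.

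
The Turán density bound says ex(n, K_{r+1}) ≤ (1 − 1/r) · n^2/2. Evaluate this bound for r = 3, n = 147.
Turán density bound = (2/3) · 147^2/2 = 7203

Turán's theorem: ex(n, K_{r+1}) is achieved by the complete r-partite Turán graph T(n, r) with parts as balanced as possible, and is at most (1 − 1/r) · n^2/2. For r = 3, n = 147: the density bound is (2/3) · 21609/2 = 7203. Since 3 ∣ 147, the Turán graph T(147, 3) has parts of equal size 49, and its edge count e(T(147, 3)) = 7203 attains the density bound exactly.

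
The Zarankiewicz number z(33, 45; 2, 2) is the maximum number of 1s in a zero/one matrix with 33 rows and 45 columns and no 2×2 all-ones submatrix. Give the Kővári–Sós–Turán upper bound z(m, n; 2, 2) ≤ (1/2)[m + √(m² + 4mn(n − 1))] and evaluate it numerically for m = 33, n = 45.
z(33, 45; 2, 2) ≤ (1/2)[33 + √(33² + 4·33·45·44)] = (1/2)[33 + √262449] = 272.6489

Kővári–Sós–Turán: let r_1, ..., r_33 be the row sums and z = Σ r_i the total number of 1s. Each pair of columns can share at most one row with both entries 1 (else a 2×2 all-ones block appears), so Σ_i C(r_i, 2) ≤ C(45, 2) = 990. By convexity Σ_i C(r_i, 2) ≥ 33·C(z/33, 2) = z(z − 33)/(2·33), giving z² − 33z − 33·45·44 ≤ 0 and hence z ≤ (1/2)[33 + √(1089 + 4·65340)] = (1/2)[33 + √262449] ≈ (1/2)(33 + 512.2978) = 272.6489.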